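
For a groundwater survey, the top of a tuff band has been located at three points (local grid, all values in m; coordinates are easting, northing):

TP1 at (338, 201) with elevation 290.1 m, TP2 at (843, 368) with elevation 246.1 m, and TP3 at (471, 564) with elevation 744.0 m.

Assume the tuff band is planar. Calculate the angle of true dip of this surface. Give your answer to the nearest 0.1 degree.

57.4°

Let the plane be z = a·easting + b·northing + c.
TP2−TP1: 505a + 167b = −44;  TP3−TP1: 133a + 363b = 453.9.
Solving gives a = −0.56965, b = 1.45913.
Gradient magnitude |∇z| = √(a² + b²) = √(0.32450 + 2.12906) = 1.56638.
True dip = arctan(1.56638) = 57.4°, dipping toward SSE (azimuth ≈ 159°).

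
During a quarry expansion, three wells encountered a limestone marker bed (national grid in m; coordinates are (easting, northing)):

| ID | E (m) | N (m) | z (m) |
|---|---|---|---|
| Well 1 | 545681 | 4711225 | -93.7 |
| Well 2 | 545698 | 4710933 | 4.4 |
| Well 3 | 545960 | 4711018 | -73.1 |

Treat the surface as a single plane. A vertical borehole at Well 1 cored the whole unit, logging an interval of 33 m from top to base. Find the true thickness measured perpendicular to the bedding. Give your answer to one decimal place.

Two edge vectors: Well 1→Well 2 = (17, -292, 98.1), Well 1→Well 3 = (279, -207, 20.6).
Normal n = (Well 1→Well 2) × (Well 1→Well 3) = (14291.5, 27019.7, 77949).
So ∂z/∂E = −n_x/n_z = −0.18334 and ∂z/∂N = −n_y/n_z = −0.34663.
|∇z| = √(a²+b²) = 0.39213, so dip δ = arctan(0.39213) = 21.41°.
True thickness = vertical thickness × cos δ = 33 × cos 21.41° = 30.7 m.

30.7 m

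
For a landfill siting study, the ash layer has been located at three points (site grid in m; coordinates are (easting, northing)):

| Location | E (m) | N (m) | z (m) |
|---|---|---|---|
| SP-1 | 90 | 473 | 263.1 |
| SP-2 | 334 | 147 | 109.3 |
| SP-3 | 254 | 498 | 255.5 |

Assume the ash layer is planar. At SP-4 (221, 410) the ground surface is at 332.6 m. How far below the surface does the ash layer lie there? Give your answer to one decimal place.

Let the plane be z = a·E + b·N + c.
SP-2−SP-1: 244a − 326b = −153.8;  SP-3−SP-1: 164a + 25b = −7.6.
Solving gives a = −0.10615, b = 0.39233.
Then c = 263.1 − a·90 − b·473 = 87.08.
At (221, 410): z_contact = −23.46 + 160.86 + 87.08 = 224.48 m.
Depth below ground = 332.6 − 224.48 = 108.1 m.

108.1 m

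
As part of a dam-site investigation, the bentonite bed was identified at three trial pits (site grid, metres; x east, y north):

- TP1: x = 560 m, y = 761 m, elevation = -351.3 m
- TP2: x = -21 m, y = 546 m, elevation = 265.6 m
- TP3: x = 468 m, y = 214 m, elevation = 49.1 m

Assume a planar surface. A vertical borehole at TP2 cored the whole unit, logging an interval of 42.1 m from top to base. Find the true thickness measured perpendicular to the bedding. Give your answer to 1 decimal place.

Two edge vectors: TP1→TP2 = (-581, -215, 616.9), TP1→TP3 = (-92, -547, 400.4).
Normal n = (TP1→TP2) × (TP1→TP3) = (251358.3, 175877.6, 298027).
So ∂z/∂x = −n_x/n_z = −0.84341 and ∂z/∂y = −n_y/n_z = −0.59014.
|∇z| = √(a²+b²) = 1.02937, so dip δ = arctan(1.02937) = 45.83°.
True thickness = vertical thickness × cos δ = 42.1 × cos 45.83° = 29.3 m.

29.3 m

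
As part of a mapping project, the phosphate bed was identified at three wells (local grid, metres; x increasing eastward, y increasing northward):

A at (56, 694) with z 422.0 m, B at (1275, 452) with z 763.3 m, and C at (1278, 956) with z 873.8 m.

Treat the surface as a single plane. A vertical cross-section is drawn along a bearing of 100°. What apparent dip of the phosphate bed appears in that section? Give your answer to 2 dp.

15.67°

Let the plane be z = a·x + b·y + c.
B−A: 1219a − 242b = 341.3;  C−A: 1222a + 262b = 451.8.
Solving gives a = 0.32313, b = 0.21732.
Unit vector along 100° is (sin 100°, cos 100°) = (0.9848, -0.1736).
Slope in that direction = a·(0.9848) + b·(-0.1736) = 0.28048.
Apparent dip = arctan|0.28048| = 15.67° (true dip is 21.3°, so apparent ≤ true as expected).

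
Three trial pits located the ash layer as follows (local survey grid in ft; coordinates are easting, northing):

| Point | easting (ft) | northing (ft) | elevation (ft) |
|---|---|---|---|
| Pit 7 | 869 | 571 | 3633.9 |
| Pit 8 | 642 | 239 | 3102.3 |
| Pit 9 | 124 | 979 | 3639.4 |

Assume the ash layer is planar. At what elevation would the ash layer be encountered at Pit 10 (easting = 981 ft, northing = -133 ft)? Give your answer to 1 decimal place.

2882.0 ft

Two edge vectors: Pit 7→Pit 8 = (-227, -332, -531.6), Pit 7→Pit 9 = (-745, 408, 5.5).
Normal n = (Pit 7→Pit 8) × (Pit 7→Pit 9) = (215066.8, 397290.5, -339956).
So ∂z/∂easting = −n_x/n_z = 0.63263 and ∂z/∂northing = −n_y/n_z = 1.16865.
Intercept c from Pit 7: 3633.9 − 549.76 − 667.30 = 2416.84.
At (981, -133): z = 620.6 − 155.4 + 2416.84 = 2882.0 ft.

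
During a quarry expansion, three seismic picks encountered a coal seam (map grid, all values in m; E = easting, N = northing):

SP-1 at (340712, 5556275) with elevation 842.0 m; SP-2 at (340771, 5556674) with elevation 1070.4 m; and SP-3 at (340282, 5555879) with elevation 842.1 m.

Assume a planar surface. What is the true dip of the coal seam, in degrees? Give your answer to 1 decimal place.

42.0°

Let the plane be z = a·E + b·N + c.
SP-2−SP-1: 59a + 399b = 228.4;  SP-3−SP-1: −430a − 396b = 0.1.
Solving gives a = −0.61054, b = 0.66271.
Gradient magnitude |∇z| = √(a² + b²) = √(0.37276 + 0.43919) = 0.90108.
True dip = arctan(0.90108) = 42.0°, dipping toward SE (azimuth ≈ 137°).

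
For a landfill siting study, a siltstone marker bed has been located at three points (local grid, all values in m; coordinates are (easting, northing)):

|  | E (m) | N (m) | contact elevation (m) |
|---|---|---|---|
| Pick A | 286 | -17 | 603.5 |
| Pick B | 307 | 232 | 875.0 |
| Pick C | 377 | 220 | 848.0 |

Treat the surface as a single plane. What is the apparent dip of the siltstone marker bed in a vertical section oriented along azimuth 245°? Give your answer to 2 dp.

16.18°

Two edge vectors: Pick A→Pick B = (21, 249, 271.5), Pick A→Pick C = (91, 237, 244.5).
Normal n = (Pick A→Pick B) × (Pick A→Pick C) = (-3465, 19572, -17682).
So ∂z/∂E = −n_x/n_z = −0.19596 and ∂z/∂N = −n_y/n_z = 1.10689.
Unit vector along 245° is (sin 245°, cos 245°) = (-0.9063, -0.4226).
Slope in that direction = a·(-0.9063) + b·(-0.4226) = −0.29019.
Apparent dip = arctan|0.29019| = 16.18° (true dip is 48.3°, so apparent ≤ true as expected).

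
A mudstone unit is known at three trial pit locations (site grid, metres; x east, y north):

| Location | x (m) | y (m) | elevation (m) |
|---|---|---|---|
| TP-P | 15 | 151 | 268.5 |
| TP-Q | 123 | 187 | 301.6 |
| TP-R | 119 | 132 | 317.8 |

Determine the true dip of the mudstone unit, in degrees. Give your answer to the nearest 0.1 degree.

27.8°

Two edge vectors: TP-P→TP-Q = (108, 36, 33.1), TP-P→TP-R = (104, -19, 49.3).
Normal n = (TP-P→TP-Q) × (TP-P→TP-R) = (2403.7, -1882, -5796).
So ∂z/∂x = −n_x/n_z = 0.41472 and ∂z/∂y = −n_y/n_z = −0.32471.
Gradient magnitude |∇z| = √(a² + b²) = √(0.17199 + 0.10543) = 0.52671.
True dip = arctan(0.52671) = 27.8°, dipping toward NW (azimuth ≈ 308°).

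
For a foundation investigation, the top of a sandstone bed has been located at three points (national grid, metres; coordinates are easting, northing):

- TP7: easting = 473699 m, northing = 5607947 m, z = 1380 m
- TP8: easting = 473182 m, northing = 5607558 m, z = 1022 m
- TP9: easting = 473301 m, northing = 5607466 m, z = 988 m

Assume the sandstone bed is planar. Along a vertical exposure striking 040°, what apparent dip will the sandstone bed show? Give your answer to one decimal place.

Two edge vectors: TP7→TP8 = (-517, -389, -358), TP7→TP9 = (-398, -481, -392).
Normal n = (TP7→TP8) × (TP7→TP9) = (-19710, -60180, 93855).
So ∂z/∂easting = −n_x/n_z = 0.21000 and ∂z/∂northing = −n_y/n_z = 0.64120.
Unit vector along 040° is (sin 40°, cos 40°) = (0.6428, 0.7660).
Slope in that direction = a·(0.6428) + b·(0.7660) = 0.62618.
Apparent dip = arctan|0.62618| = 32.1° (true dip is 34.0°, so apparent ≤ true as expected).

32.1°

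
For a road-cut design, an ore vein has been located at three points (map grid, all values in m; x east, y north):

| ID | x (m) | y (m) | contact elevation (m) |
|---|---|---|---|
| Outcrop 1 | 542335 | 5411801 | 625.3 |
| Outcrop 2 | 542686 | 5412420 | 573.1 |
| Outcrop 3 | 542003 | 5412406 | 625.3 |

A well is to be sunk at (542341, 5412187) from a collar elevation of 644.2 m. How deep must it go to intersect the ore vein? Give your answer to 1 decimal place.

35.4 m

Two edge vectors: Outcrop 1→Outcrop 2 = (351, 619, -52.2), Outcrop 1→Outcrop 3 = (-332, 605, 0).
Normal n = (Outcrop 1→Outcrop 2) × (Outcrop 1→Outcrop 3) = (31581, 17330.4, 417863).
So ∂z/∂x = −n_x/n_z = −0.075577402 and ∂z/∂y = −n_y/n_z = −0.041473880.
Intercept c from Outcrop 1: 625.3 + 40988.27 + 224448.39 = 266061.96.
At (542341, 5412187): z_contact = −40988.72 − 224464.40 + 266061.96 = 608.84 m.
Depth below ground = 644.2 − 608.84 = 35.4 m.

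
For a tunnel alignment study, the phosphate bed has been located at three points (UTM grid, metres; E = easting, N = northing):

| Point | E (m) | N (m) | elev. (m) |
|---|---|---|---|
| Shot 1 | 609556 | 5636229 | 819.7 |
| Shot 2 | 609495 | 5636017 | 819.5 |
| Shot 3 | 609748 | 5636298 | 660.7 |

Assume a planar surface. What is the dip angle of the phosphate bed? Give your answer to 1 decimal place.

43.9°

Two edge vectors: Shot 1→Shot 2 = (-61, -212, -0.2), Shot 1→Shot 3 = (192, 69, -159).
Normal n = (Shot 1→Shot 2) × (Shot 1→Shot 3) = (33721.8, -9737.4, 36495).
So ∂z/∂E = −n_x/n_z = −0.92401 and ∂z/∂N = −n_y/n_z = 0.26681.
Gradient magnitude |∇z| = √(a² + b²) = √(0.85380 + 0.07119) = 0.96176.
True dip = arctan(0.96176) = 43.9°, dipping toward ESE (azimuth ≈ 106°).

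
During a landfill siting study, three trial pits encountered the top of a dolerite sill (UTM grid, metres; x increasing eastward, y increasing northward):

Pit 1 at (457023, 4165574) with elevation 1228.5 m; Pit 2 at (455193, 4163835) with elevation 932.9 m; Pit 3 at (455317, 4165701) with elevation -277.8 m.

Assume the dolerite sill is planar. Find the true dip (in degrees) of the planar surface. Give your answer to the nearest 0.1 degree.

Two edge vectors: Pit 1→Pit 2 = (-1830, -1739, -295.6), Pit 1→Pit 3 = (-1706, 127, -1506.3).
Normal n = (Pit 1→Pit 2) × (Pit 1→Pit 3) = (2656996.9, -2252235.4, -3199144).
So ∂z/∂x = −n_x/n_z = 0.83053 and ∂z/∂y = −n_y/n_z = −0.70401.
Gradient magnitude |∇z| = √(a² + b²) = √(0.68979 + 0.49563) = 1.08877.
True dip = arctan(1.08877) = 47.4°, dipping toward NW (azimuth ≈ 310°).

47.4°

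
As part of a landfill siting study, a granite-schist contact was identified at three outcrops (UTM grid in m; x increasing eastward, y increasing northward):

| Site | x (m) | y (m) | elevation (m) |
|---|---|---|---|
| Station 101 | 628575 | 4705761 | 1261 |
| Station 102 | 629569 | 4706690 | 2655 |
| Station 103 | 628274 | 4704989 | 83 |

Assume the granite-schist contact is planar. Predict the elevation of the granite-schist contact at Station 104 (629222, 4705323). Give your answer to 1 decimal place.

562.1 m

Two edge vectors: Station 101→Station 102 = (994, 929, 1394), Station 101→Station 103 = (-301, -772, -1178).
Normal n = (Station 101→Station 102) × (Station 101→Station 103) = (-18194, 751338, -487739).
So ∂z/∂x = −n_x/n_z = −0.037302738 and ∂z/∂y = −n_y/n_z = 1.540450938.
Intercept c from Station 101: 1261 + 23447.57 − 7248993.95 = −7224285.38.
At (629222, 4705323): z = −23471.7 + 7248319.2 − 7224285.38 = 562.1 m.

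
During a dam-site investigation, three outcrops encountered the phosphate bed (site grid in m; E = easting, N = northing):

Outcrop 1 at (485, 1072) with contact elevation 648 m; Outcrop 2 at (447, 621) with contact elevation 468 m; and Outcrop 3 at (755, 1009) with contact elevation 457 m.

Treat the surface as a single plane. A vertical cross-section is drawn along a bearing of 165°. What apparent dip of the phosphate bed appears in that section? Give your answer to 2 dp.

Let the plane be z = a·E + b·N + c.
Outcrop 2−Outcrop 1: −38a − 451b = −180;  Outcrop 3−Outcrop 1: 270a − 63b = −191.
Solving gives a = −0.60244, b = 0.44987.
Unit vector along 165° is (sin 165°, cos 165°) = (0.2588, -0.9659).
Slope in that direction = a·(0.2588) + b·(-0.9659) = −0.59047.
Apparent dip = arctan|0.59047| = 30.56° (true dip is 36.9°, so apparent ≤ true as expected).

30.56°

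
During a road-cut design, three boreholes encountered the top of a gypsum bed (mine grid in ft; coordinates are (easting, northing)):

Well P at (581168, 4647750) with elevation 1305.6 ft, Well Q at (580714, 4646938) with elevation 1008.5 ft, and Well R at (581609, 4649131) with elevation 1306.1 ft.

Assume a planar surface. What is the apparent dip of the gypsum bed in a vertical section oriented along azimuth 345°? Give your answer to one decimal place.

Two edge vectors: Well P→Well Q = (-454, -812, -297.1), Well P→Well R = (441, 1381, 0.5).
Normal n = (Well P→Well Q) × (Well P→Well R) = (409889.1, -130794.1, -268882).
So ∂z/∂E = −n_x/n_z = 1.52442 and ∂z/∂N = −n_y/n_z = −0.48644.
Unit vector along 345° is (sin 345°, cos 345°) = (-0.2588, 0.9659).
Slope in that direction = a·(-0.2588) + b·(0.9659) = −0.86441.
Apparent dip = arctan|0.86441| = 40.8° (true dip is 58.0°, so apparent ≤ true as expected).

40.8°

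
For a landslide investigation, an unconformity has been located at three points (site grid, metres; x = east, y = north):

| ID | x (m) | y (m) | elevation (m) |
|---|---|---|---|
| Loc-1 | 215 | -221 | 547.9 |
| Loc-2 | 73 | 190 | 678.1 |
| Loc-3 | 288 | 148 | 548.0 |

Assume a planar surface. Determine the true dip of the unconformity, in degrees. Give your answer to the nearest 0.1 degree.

Two edge vectors: Loc-1→Loc-2 = (-142, 411, 130.2), Loc-1→Loc-3 = (73, 369, 0.1).
Normal n = (Loc-1→Loc-2) × (Loc-1→Loc-3) = (-48002.7, 9518.8, -82401).
So ∂z/∂x = −n_x/n_z = −0.58255 and ∂z/∂y = −n_y/n_z = 0.11552.
Gradient magnitude |∇z| = √(a² + b²) = √(0.33936 + 0.01334) = 0.59389.
True dip = arctan(0.59389) = 30.7°, dipping toward E (azimuth ≈ 101°).

30.7°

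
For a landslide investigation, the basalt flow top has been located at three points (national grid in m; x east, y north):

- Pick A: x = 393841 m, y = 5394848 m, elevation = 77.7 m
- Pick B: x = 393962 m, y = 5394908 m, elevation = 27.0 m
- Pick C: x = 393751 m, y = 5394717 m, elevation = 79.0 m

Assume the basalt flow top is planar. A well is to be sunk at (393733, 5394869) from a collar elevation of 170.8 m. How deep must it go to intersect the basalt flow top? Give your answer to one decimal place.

Two edge vectors: Pick A→Pick B = (121, 60, -50.7), Pick A→Pick C = (-90, -131, 1.3).
Normal n = (Pick A→Pick B) × (Pick A→Pick C) = (-6563.7, 4405.7, -10451).
So ∂z/∂x = −n_x/n_z = −0.628045163 and ∂z/∂y = −n_y/n_z = 0.421557746.
Intercept c from Pick A: 77.7 + 247349.94 − 2274239.96 = −2026812.33.
At (393733, 5394869): z_contact = −247282.11 + 2274248.81 − 2026812.33 = 154.38 m.
Depth below ground = 170.8 − 154.38 = 16.4 m.

16.4 m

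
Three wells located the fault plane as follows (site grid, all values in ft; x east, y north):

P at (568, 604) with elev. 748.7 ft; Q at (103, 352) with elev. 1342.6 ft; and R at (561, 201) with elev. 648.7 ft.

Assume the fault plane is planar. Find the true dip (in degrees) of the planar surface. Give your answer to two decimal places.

55.43°

Two edge vectors: P→Q = (-465, -252, 593.9), P→R = (-7, -403, -100).
Normal n = (P→Q) × (P→R) = (264541.7, -50657.3, 185631).
So ∂z/∂x = −n_x/n_z = −1.42509 and ∂z/∂y = −n_y/n_z = 0.27289.
Gradient magnitude |∇z| = √(a² + b²) = √(2.03089 + 0.07447) = 1.45099.
True dip = arctan(1.45099) = 55.43°, dipping toward E (azimuth ≈ 101°).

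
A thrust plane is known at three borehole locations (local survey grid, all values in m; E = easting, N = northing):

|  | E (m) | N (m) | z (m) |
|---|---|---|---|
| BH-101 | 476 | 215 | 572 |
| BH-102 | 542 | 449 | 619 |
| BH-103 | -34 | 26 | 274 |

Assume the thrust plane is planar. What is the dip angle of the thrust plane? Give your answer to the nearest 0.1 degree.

29.7°

Two edge vectors: BH-101→BH-102 = (66, 234, 47), BH-101→BH-103 = (-510, -189, -298).
Normal n = (BH-101→BH-102) × (BH-101→BH-103) = (-60849, -4302, 106866).
So ∂z/∂E = −n_x/n_z = 0.56940 and ∂z/∂N = −n_y/n_z = 0.04026.
Gradient magnitude |∇z| = √(a² + b²) = √(0.32421 + 0.00162) = 0.57082.
True dip = arctan(0.57082) = 29.7°, dipping toward W (azimuth ≈ 266°).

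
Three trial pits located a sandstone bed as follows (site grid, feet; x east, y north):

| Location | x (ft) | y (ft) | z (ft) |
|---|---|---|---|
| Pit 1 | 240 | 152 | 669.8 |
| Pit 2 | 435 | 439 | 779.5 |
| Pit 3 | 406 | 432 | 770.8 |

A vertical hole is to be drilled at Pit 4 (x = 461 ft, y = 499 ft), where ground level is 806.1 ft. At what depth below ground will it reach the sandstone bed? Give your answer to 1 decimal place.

7.3 ft

Let the plane be z = a·x + b·y + c.
Pit 2−Pit 1: 195a + 287b = 109.7;  Pit 3−Pit 1: 166a + 280b = 101.
Solving gives a = 0.24849, b = 0.21339.
Then c = 669.8 − a·240 − b·152 = 577.73.
At (461, 499): z_contact = 114.55 + 106.48 + 577.73 = 798.76 ft.
Depth below ground = 806.1 − 798.76 = 7.3 ft.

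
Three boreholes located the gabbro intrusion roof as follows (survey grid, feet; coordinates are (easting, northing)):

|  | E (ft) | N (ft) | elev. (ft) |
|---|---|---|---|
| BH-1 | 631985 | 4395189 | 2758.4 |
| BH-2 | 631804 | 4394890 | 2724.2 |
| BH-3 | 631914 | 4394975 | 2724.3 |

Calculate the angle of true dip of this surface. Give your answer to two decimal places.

Two edge vectors: BH-1→BH-2 = (-181, -299, -34.2), BH-1→BH-3 = (-71, -214, -34.1).
Normal n = (BH-1→BH-2) × (BH-1→BH-3) = (2877.1, -3743.9, 17505).
So ∂z/∂E = −n_x/n_z = −0.16436 and ∂z/∂N = −n_y/n_z = 0.21388.
Gradient magnitude |∇z| = √(a² + b²) = √(0.02701 + 0.04574) = 0.26973.
True dip = arctan(0.26973) = 15.10°, dipping toward SE (azimuth ≈ 142°).

15.10°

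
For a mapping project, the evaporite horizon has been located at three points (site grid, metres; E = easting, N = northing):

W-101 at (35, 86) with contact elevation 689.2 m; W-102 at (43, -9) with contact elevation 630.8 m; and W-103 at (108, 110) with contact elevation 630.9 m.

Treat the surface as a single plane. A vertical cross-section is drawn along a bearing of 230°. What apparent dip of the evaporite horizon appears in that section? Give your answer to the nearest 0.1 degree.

Let the plane be z = a·E + b·N + c.
W-102−W-101: 8a − 95b = −58.4;  W-103−W-101: 73a + 24b = −58.3.
Solving gives a = −0.97378, b = 0.53273.
Unit vector along 230° is (sin 230°, cos 230°) = (-0.7660, -0.6428).
Slope in that direction = a·(-0.7660) + b·(-0.6428) = 0.40352.
Apparent dip = arctan|0.40352| = 22.0° (true dip is 48.0°, so apparent ≤ true as expected).

22.0°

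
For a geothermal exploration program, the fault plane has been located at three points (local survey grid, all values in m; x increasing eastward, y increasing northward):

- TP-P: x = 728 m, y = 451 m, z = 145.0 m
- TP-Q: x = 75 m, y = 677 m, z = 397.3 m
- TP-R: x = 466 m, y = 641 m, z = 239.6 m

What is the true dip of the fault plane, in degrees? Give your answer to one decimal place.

22.5°

Two edge vectors: TP-P→TP-Q = (-653, 226, 252.3), TP-P→TP-R = (-262, 190, 94.6).
Normal n = (TP-P→TP-Q) × (TP-P→TP-R) = (-26557.4, -4328.8, -64858).
So ∂z/∂x = −n_x/n_z = −0.40947 and ∂z/∂y = −n_y/n_z = −0.06674.
Gradient magnitude |∇z| = √(a² + b²) = √(0.16767 + 0.00445) = 0.41487.
True dip = arctan(0.41487) = 22.5°, dipping toward E (azimuth ≈ 081°).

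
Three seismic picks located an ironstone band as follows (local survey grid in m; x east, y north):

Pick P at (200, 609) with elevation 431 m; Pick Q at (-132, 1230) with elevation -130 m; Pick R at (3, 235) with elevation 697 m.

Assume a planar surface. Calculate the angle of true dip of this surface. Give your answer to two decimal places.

Two edge vectors: Pick P→Pick Q = (-332, 621, -561), Pick P→Pick R = (-197, -374, 266).
Normal n = (Pick P→Pick Q) × (Pick P→Pick R) = (-44628, 198829, 246505).
So ∂z/∂x = −n_x/n_z = 0.18104 and ∂z/∂y = −n_y/n_z = −0.80659.
Gradient magnitude |∇z| = √(a² + b²) = √(0.03278 + 0.65059) = 0.82666.
True dip = arctan(0.82666) = 39.58°, dipping toward NNW (azimuth ≈ 347°).

39.58°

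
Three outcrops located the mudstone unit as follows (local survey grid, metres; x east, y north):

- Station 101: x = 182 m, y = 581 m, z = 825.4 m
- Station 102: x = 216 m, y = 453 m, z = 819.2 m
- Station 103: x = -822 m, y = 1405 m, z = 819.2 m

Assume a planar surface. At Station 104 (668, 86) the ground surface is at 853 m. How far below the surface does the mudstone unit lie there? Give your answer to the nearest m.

Let the plane be z = a·x + b·y + c.
Station 102−Station 101: 34a − 128b = −6.2;  Station 103−Station 101: −1004a + 824b = −6.2.
Solving gives a = 0.05873, b = 0.06404.
Then c = 825.4 − a·182 − b·581 = 777.50.
At (668, 86): z_contact = 39.2 + 5.5 + 777.50 = 822.2 m.
Depth below ground = 853 − 822.2 = 31 m.

31 m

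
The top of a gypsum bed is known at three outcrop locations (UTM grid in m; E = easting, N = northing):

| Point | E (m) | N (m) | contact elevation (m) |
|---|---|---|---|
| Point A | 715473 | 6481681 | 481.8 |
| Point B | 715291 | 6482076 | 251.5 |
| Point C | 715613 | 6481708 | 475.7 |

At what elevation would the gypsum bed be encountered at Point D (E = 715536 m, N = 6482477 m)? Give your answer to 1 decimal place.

44.9 m

Let the plane be z = a·E + b·N + c.
Point B−Point A: −182a + 395b = −230.3;  Point C−Point A: 140a + 27b = −6.1.
Solving gives a = 0.063251071, b = −0.553894443.
Then c = 481.8 − a·715473 − b·6481681 = 3545394.45.
At (715536, 6482477): z = 45258.4 − 3590608.0 + 3545394.45 = 44.9 m.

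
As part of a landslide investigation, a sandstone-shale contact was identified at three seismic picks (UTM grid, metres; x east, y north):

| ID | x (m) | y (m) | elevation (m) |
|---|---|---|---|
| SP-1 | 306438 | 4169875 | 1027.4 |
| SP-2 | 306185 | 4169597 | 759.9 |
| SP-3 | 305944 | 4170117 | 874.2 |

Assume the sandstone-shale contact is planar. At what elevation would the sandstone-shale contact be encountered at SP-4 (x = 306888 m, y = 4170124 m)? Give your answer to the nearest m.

1388 m

Two edge vectors: SP-1→SP-2 = (-253, -278, -267.5), SP-1→SP-3 = (-494, 242, -153.2).
Normal n = (SP-1→SP-2) × (SP-1→SP-3) = (107324.6, 93385.4, -198558).
So ∂z/∂x = −n_x/n_z = 0.54052015 and ∂z/∂y = −n_y/n_z = 0.47031799.
Intercept c from SP-1: 1027.4 − 165635.91 − 1961167.24 = −2125775.75.
At (306888, 4170124): z = 165879.1 + 1961284.3 − 2125775.75 = 1387.7 m.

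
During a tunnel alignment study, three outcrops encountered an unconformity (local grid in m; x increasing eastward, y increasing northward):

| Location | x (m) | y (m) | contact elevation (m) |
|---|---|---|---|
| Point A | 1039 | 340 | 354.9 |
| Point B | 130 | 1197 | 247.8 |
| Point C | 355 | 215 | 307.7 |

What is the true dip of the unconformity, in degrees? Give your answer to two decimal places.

Two edge vectors: Point A→Point B = (-909, 857, -107.1), Point A→Point C = (-684, -125, -47.2).
Normal n = (Point A→Point B) × (Point A→Point C) = (-53837.9, 30351.6, 699813).
So ∂z/∂x = −n_x/n_z = 0.07693 and ∂z/∂y = −n_y/n_z = −0.04337.
Gradient magnitude |∇z| = √(a² + b²) = √(0.00592 + 0.00188) = 0.08832.
True dip = arctan(0.08832) = 5.05°, dipping toward WNW (azimuth ≈ 299°).

5.05°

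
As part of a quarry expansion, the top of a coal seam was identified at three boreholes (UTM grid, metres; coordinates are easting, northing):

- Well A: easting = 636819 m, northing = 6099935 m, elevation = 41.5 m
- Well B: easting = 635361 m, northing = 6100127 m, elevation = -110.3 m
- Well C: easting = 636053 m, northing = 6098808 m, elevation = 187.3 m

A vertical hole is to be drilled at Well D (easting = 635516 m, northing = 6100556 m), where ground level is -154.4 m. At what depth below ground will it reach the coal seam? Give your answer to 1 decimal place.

22.3 m

Let the plane be z = a·easting + b·northing + c.
Well B−Well A: −1458a + 192b = −151.8;  Well C−Well A: −766a − 1127b = 145.8.
Solving gives a = 0.079925127, b = −0.183693565.
Then c = 41.5 − a·636819 − b·6099935 = 1069662.47.
At (635516, 6100556): z_contact = 50793.70 − 1120632.88 + 1069662.47 = -176.72 m.
Depth below ground = -154.4 − (-176.72) = 22.3 m.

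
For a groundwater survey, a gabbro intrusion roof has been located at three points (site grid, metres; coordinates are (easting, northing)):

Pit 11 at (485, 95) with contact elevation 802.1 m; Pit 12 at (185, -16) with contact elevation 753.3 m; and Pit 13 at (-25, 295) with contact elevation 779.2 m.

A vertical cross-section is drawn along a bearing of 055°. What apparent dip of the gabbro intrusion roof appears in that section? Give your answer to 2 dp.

Let the plane be z = a·E + b·N + c.
Pit 12−Pit 11: −300a − 111b = −48.8;  Pit 13−Pit 11: −510a + 200b = −22.9.
Solving gives a = 0.10550, b = 0.15452.
Unit vector along 055° is (sin 55°, cos 55°) = (0.8192, 0.5736).
Slope in that direction = a·(0.8192) + b·(0.5736) = 0.17504.
Apparent dip = arctan|0.17504| = 9.93° (true dip is 10.6°, so apparent ≤ true as expected).

9.93°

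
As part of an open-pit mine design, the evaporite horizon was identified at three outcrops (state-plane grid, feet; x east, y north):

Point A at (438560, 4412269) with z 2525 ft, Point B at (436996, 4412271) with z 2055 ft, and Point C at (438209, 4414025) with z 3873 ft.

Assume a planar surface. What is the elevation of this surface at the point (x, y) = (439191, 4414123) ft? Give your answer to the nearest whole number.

4250 ft

Let the plane be z = a·x + b·y + c.
Point B−Point A: −1564a + 2b = −470;  Point C−Point A: −351a + 1756b = 1348.
Solving gives a = 0.30157025, b = 0.82793346.
Then c = 2525 − a·438560 − b·4412269 = −3782796.79.
At (439191, 4414123): z = 132446.9 + 3654600.1 − 3782796.79 = 4250.3 ft.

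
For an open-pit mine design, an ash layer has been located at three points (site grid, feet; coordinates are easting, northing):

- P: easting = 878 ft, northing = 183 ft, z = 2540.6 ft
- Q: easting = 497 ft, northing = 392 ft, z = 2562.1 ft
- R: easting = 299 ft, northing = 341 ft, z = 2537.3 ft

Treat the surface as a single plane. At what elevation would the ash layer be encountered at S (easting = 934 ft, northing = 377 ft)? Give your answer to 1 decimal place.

Two edge vectors: P→Q = (-381, 209, 21.5), P→R = (-579, 158, -3.3).
Normal n = (P→Q) × (P→R) = (-4086.7, -13705.8, 60813).
So ∂z/∂easting = −n_x/n_z = 0.06720 and ∂z/∂northing = −n_y/n_z = 0.22538.
Intercept c from P: 2540.6 − 59.00 − 41.24 = 2440.35.
At (934, 377): z = 62.8 + 85.0 + 2440.35 = 2588.1 ft.

2588.1 ft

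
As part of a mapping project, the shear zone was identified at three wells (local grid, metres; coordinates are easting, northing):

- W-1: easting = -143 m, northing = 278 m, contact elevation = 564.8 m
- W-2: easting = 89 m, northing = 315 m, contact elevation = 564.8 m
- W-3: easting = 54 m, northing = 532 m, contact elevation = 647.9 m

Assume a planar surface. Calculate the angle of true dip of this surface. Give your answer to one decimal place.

Two edge vectors: W-1→W-2 = (232, 37, 0), W-1→W-3 = (197, 254, 83.1).
Normal n = (W-1→W-2) × (W-1→W-3) = (3074.7, -19279.2, 51639).
So ∂z/∂easting = −n_x/n_z = −0.05954 and ∂z/∂northing = −n_y/n_z = 0.37335.
Gradient magnitude |∇z| = √(a² + b²) = √(0.00355 + 0.13939) = 0.37806.
True dip = arctan(0.37806) = 20.7°, dipping toward S (azimuth ≈ 171°).

20.7°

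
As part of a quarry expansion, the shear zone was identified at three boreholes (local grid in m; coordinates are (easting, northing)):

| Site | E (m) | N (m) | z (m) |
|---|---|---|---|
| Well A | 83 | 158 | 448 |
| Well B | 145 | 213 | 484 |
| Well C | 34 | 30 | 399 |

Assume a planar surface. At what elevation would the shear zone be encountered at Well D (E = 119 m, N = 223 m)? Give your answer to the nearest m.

Let the plane be z = a·E + b·N + c.
Well B−Well A: 62a + 55b = 36;  Well C−Well A: −49a − 128b = −49.
Solving gives a = 0.36501, b = 0.24308.
Then c = 448 − a·83 − b·158 = 379.30.
At (119, 223): z = 43.4 + 54.2 + 379.30 = 476.9 m.

477 m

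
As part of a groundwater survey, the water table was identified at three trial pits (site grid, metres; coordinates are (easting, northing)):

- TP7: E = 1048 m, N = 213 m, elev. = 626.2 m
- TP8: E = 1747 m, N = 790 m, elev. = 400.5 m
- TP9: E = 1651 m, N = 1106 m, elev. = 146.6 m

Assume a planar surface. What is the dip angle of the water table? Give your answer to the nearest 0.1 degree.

37.6°

Two edge vectors: TP7→TP8 = (699, 577, -225.7), TP7→TP9 = (603, 893, -479.6).
Normal n = (TP7→TP8) × (TP7→TP9) = (-75179.1, 199143.3, 276276).
So ∂z/∂E = −n_x/n_z = 0.27212 and ∂z/∂N = −n_y/n_z = −0.72081.
Gradient magnitude |∇z| = √(a² + b²) = √(0.07405 + 0.51957) = 0.77047.
True dip = arctan(0.77047) = 37.6°, dipping toward NNW (azimuth ≈ 339°).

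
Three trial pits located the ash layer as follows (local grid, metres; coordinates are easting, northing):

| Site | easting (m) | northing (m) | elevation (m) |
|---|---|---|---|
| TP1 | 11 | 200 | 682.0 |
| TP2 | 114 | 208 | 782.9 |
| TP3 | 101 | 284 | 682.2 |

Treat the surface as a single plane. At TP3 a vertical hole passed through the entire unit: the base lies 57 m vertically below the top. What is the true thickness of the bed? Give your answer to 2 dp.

30.71 m

Two edge vectors: TP1→TP2 = (103, 8, 100.9), TP1→TP3 = (90, 84, 0.2).
Normal n = (TP1→TP2) × (TP1→TP3) = (-8474, 9060.4, 7932).
So ∂z/∂easting = −n_x/n_z = 1.06833 and ∂z/∂northing = −n_y/n_z = −1.14226.
|∇z| = √(a²+b²) = 1.56400, so dip δ = arctan(1.56400) = 57.41°.
True thickness = vertical thickness × cos δ = 57 × cos 57.41° = 30.71 m.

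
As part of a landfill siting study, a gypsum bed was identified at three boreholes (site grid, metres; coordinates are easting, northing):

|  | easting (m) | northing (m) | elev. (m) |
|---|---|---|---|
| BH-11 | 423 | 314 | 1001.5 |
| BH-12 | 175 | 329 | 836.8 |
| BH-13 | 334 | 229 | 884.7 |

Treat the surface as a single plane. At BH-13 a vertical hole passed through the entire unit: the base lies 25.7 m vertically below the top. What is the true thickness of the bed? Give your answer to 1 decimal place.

18.6 m

Let the plane be z = a·easting + b·northing + c.
BH-12−BH-11: −248a + 15b = −164.7;  BH-13−BH-11: −89a − 85b = −116.8.
Solving gives a = 0.70272, b = 0.63833.
|∇z| = √(a²+b²) = 0.94936, so dip δ = arctan(0.94936) = 43.51°.
True thickness = vertical thickness × cos δ = 25.7 × cos 43.51° = 18.6 m.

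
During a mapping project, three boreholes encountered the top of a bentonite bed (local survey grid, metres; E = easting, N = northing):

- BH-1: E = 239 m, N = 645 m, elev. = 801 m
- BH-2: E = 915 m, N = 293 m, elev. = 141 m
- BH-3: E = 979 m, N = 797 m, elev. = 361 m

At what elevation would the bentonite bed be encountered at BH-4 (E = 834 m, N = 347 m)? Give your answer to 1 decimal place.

226.3 m

Two edge vectors: BH-1→BH-2 = (676, -352, -660), BH-1→BH-3 = (740, 152, -440).
Normal n = (BH-1→BH-2) × (BH-1→BH-3) = (255200, -190960, 363232).
So ∂z/∂E = −n_x/n_z = −0.70258 and ∂z/∂N = −n_y/n_z = 0.52572.
Intercept c from BH-1: 801 + 167.92 − 339.09 = 629.82.
At (834, 347): z = −586.0 + 182.4 + 629.82 = 226.3 m.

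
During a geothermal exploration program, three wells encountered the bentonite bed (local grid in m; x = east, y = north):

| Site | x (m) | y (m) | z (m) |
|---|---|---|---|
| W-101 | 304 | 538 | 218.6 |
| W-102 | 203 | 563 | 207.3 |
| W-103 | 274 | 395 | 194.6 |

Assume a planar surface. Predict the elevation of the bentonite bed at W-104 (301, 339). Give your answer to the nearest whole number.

Let the plane be z = a·x + b·y + c.
W-102−W-101: −101a + 25b = −11.3;  W-103−W-101: −30a − 143b = −24.
Solving gives a = 0.14585, b = 0.13723.
Then c = 218.6 − a·304 − b·538 = 100.43.
At (301, 339): z = 43.9 + 46.5 + 100.43 = 190.9 m.

191 m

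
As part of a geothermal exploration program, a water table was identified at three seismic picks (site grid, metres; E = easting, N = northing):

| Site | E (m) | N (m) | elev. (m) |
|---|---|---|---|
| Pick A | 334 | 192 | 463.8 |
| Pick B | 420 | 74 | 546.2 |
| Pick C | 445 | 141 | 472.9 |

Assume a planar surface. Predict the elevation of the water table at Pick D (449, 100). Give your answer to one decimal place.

Two edge vectors: Pick A→Pick B = (86, -118, 82.4), Pick A→Pick C = (111, -51, 9.1).
Normal n = (Pick A→Pick B) × (Pick A→Pick C) = (3128.6, 8363.8, 8712).
So ∂z/∂E = −n_x/n_z = −0.35911 and ∂z/∂N = −n_y/n_z = −0.96003.
Intercept c from Pick A: 463.8 + 119.94 + 184.33 = 768.07.
At (449, 100): z = −161.2 − 96.0 + 768.07 = 510.8 m.

510.8 m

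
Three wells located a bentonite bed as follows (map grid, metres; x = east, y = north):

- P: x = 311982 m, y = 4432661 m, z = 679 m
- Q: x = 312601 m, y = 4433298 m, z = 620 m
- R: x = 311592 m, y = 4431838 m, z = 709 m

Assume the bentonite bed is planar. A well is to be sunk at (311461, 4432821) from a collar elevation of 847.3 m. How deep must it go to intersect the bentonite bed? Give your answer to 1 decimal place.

106.8 m

Two edge vectors: P→Q = (619, 637, -59), P→R = (-390, -823, 30).
Normal n = (P→Q) × (P→R) = (-29447, 4440, -261007).
So ∂z/∂x = −n_x/n_z = −0.112820729 and ∂z/∂y = −n_y/n_z = 0.017011038.
Intercept c from P: 679 + 35198.04 − 75404.16 = −39527.13.
At (311461, 4432821): z_contact = −35139.26 + 75406.89 − 39527.13 = 740.50 m.
Depth below ground = 847.3 − 740.50 = 106.8 m.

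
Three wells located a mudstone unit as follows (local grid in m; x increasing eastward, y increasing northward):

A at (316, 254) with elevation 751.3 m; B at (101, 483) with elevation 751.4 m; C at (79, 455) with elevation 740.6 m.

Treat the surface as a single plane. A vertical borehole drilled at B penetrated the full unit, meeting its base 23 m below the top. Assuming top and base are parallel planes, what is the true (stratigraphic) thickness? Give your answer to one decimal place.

Two edge vectors: A→B = (-215, 229, 0.1), A→C = (-237, 201, -10.7).
Normal n = (A→B) × (A→C) = (-2470.4, -2324.2, 11058).
So ∂z/∂x = −n_x/n_z = 0.22340 and ∂z/∂y = −n_y/n_z = 0.21018.
|∇z| = √(a²+b²) = 0.30673, so dip δ = arctan(0.30673) = 17.05°.
True thickness = vertical thickness × cos δ = 23 × cos 17.05° = 22.0 m.

22.0 m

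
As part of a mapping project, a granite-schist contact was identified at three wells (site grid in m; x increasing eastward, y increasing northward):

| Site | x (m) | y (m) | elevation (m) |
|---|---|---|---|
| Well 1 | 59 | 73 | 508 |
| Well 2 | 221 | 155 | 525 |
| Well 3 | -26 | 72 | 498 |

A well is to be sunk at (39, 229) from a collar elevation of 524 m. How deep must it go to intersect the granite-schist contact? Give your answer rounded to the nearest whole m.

22 m

Let the plane be z = a·x + b·y + c.
Well 2−Well 1: 162a + 82b = 17;  Well 3−Well 1: −85a − 1b = −10.
Solving gives a = 0.11795, b = −0.02571.
Then c = 508 − a·59 − b·73 = 502.92.
At (39, 229): z_contact = 4.6 − 5.9 + 502.92 = 501.6 m.
Depth below ground = 524 − 501.6 = 22 m.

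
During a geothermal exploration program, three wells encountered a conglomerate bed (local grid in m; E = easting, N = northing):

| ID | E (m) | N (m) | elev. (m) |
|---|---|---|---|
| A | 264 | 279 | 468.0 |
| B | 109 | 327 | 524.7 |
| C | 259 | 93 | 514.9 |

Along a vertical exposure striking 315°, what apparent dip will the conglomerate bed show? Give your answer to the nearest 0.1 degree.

Let the plane be z = a·E + b·N + c.
B−A: −155a + 48b = 56.7;  C−A: −5a − 186b = 46.9.
Solving gives a = −0.44023, b = −0.24032.
Unit vector along 315° is (sin 315°, cos 315°) = (-0.7071, 0.7071).
Slope in that direction = a·(-0.7071) + b·(0.7071) = 0.14136.
Apparent dip = arctan|0.14136| = 8.0° (true dip is 26.6°, so apparent ≤ true as expected).

8.0°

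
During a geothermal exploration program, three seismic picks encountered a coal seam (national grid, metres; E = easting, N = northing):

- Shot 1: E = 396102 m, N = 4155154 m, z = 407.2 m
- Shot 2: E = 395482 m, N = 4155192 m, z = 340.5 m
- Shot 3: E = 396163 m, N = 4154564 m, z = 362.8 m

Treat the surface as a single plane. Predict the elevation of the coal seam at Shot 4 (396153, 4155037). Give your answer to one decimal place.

Let the plane be z = a·E + b·N + c.
Shot 2−Shot 1: −620a + 38b = −66.7;  Shot 3−Shot 1: 61a − 590b = −44.4.
Solving gives a = 0.112908480, b = 0.086927826.
Then c = 407.2 − a·396102 − b·4155154 = −405514.58.
At (396153, 4155037): z = 44729.0 + 361188.3 − 405514.58 = 402.8 m.

402.8 m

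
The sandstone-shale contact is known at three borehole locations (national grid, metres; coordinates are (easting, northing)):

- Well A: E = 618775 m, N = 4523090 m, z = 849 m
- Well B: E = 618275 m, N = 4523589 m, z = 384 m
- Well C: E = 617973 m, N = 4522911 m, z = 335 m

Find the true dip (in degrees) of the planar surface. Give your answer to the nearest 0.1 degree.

36.2°

Let the plane be z = a·E + b·N + c.
Well B−Well A: −500a + 499b = −465;  Well C−Well A: −802a − 179b = −514.
Solving gives a = 0.69374, b = −0.23674.
Gradient magnitude |∇z| = √(a² + b²) = √(0.48127 + 0.05604) = 0.73302.
True dip = arctan(0.73302) = 36.2°, dipping toward WNW (azimuth ≈ 289°).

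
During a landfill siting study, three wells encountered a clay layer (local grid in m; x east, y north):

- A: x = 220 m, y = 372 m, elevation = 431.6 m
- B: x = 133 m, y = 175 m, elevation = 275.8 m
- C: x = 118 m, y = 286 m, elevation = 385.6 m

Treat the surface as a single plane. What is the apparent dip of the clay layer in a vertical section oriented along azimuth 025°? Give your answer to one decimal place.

35.3°

Two edge vectors: A→B = (-87, -197, -155.8), A→C = (-102, -86, -46).
Normal n = (A→B) × (A→C) = (-4336.8, 11889.6, -12612).
So ∂z/∂x = −n_x/n_z = −0.34386 and ∂z/∂y = −n_y/n_z = 0.94272.
Unit vector along 025° is (sin 25°, cos 25°) = (0.4226, 0.9063).
Slope in that direction = a·(0.4226) + b·(0.9063) = 0.70907.
Apparent dip = arctan|0.70907| = 35.3° (true dip is 45.1°, so apparent ≤ true as expected).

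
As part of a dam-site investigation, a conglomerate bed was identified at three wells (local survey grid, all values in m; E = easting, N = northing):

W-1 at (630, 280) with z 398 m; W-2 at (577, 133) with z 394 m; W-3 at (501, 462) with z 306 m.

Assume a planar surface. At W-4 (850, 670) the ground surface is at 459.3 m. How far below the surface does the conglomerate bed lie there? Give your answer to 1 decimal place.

Let the plane be z = a·E + b·N + c.
W-2−W-1: −53a − 147b = −4;  W-3−W-1: −129a + 182b = −92.
Solving gives a = 0.49816, b = −0.15240.
Then c = 398 − a·630 − b·280 = 126.83.
At (850, 670): z_contact = 423.44 − 102.11 + 126.83 = 448.16 m.
Depth below ground = 459.3 − 448.16 = 11.1 m.

11.1 m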